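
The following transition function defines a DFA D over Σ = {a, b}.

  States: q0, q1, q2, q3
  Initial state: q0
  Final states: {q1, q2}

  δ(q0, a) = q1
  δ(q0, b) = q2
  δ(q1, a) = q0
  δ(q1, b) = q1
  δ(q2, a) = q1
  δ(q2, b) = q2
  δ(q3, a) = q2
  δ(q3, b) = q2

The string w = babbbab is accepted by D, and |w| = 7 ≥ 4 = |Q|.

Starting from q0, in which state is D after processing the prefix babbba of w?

q0

State sequence: q0 -b-> q2 -a-> q1 -b-> q1 -b-> q1 -b-> q1 -a-> q0

After reading 6 characters, D is in state q0.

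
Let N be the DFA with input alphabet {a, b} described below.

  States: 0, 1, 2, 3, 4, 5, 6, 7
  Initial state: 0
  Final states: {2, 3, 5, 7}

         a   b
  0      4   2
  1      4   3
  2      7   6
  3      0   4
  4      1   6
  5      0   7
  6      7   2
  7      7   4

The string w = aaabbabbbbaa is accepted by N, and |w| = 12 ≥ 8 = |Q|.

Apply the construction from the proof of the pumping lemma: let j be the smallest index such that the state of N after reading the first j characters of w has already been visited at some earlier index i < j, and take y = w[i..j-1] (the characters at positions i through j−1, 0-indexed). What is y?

aa

Run of N on w = a a a b b a b b b b a a:
  step 0: 0  (start)
  step 1: 4  (read a: 0→4)
  step 2: 1  (read a: 4→1)
  step 3: 4  (read a: 1→4)   ← first repeat (4 seen earlier)
  step 4: 6  (read b: 4→6)
  step 5: 2  (read b: 6→2)
  step 6: 7  (read a: 2→7)
  step 7: 4  (read b: 7→4)
  step 8: 6  (read b: 4→6)
  step 9: 2  (read b: 6→2)
  step 10: 6  (read b: 2→6)
  step 11: 7  (read a: 6→7)
  step 12: 7  (read a: 7→7)

So i = 1, j = 3, giving x = w[0:1] = a, y = w[1:3] = aa, z = w[3:12] = bbabbbbaa.
Check: |xy| = 3 ≤ 8 and |y| = 2 ≥ 1. Reading y takes N from 4 back to 4, so every xyⁱz is accepted.
Pumping length from the standard proof: p = 8 (the number of states). The repeated state found above gives |xy| = j ≤ 8 and |y| = j − i ≥ 1.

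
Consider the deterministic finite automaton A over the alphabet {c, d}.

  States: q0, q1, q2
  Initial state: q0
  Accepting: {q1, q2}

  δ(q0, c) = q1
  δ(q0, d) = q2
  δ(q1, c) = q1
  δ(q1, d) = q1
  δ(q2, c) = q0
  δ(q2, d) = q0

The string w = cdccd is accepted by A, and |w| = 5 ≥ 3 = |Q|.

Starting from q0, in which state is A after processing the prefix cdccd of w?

Run of A on the first 5 characters of w = c d c c d:
  step 0: q0  (start)
  step 1: q1  (read c: q0→q1)
  step 2: q1  (read d: q1→q1)
  step 3: q1  (read c: q1→q1)
  step 4: q1  (read c: q1→q1)
  step 5: q1  (read d: q1→q1)

After reading 5 characters, A is in state q1.

q1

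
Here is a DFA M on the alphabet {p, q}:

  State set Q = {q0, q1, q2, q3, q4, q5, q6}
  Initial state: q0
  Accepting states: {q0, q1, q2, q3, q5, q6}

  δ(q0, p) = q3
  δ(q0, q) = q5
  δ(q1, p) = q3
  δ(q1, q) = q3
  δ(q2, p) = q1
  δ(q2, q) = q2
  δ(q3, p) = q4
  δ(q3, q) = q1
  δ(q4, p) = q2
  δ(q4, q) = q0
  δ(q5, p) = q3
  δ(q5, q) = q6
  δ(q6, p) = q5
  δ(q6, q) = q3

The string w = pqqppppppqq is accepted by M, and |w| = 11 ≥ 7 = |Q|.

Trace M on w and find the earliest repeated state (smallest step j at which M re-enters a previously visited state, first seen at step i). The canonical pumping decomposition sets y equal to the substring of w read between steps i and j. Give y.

Run of M on w = p q q p p p p p p q q:
  step 0: q0  (start)
  step 1: q3  (read p: q0→q3)
  step 2: q1  (read q: q3→q1)
  step 3: q3  (read q: q1→q3)   ← first repeat (q3 seen earlier)
  step 4: q4  (read p: q3→q4)
  step 5: q2  (read p: q4→q2)
  step 6: q1  (read p: q2→q1)
  step 7: q3  (read p: q1→q3)
  step 8: q4  (read p: q3→q4)
  step 9: q2  (read p: q4→q2)
  step 10: q2  (read q: q2→q2)
  step 11: q2  (read q: q2→q2)

So i = 1, j = 3, giving x = w[0:1] = p, y = w[1:3] = qq, z = w[3:11] = ppppppqq.
Check: |xy| = 3 ≤ 7 and |y| = 2 ≥ 1. Reading y takes M from q3 back to q3, so every xyⁱz is accepted.

qq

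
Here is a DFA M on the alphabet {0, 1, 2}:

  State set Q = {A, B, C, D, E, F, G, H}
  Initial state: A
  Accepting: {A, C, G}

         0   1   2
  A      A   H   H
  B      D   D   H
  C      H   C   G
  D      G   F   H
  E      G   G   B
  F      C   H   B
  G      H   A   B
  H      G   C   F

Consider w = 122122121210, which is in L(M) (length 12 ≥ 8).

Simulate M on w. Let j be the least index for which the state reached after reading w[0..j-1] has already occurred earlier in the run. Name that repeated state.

H

State sequence: A -1-> H -2-> F -2-> B -1-> D -2-> H -2-> F -1-> H -2-> F -1-> H -2-> F -1-> H -0-> G
First repeat at step 5: H was already visited.

The earliest repeat is at step j = 5: M is in H, which it already visited at step i = 1.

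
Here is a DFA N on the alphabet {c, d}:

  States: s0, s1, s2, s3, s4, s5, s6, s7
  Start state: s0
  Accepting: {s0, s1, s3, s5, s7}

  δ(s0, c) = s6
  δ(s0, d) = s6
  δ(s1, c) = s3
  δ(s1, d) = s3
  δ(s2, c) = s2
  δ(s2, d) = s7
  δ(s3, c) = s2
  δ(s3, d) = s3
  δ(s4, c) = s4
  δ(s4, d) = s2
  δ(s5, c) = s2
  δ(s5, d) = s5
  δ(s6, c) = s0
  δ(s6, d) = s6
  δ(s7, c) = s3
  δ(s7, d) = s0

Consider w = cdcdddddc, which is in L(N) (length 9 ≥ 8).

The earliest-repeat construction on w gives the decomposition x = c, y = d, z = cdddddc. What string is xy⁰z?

ccdddddc

xy⁰z = xz = c·cdddddc = ccdddddc.
Reading y = d takes N from s6 back to s6, so after x the machine is still in s6, and z then leads to the accepting state s0. Hence ccdddddc ∈ L(N).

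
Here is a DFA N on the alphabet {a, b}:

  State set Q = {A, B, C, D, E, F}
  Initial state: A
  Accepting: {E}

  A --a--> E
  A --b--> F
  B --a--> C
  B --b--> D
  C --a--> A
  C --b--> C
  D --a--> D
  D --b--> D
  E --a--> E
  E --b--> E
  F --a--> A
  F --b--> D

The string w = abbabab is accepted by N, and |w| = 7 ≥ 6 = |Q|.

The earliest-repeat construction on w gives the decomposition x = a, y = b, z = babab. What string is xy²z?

xy^2z = a·b·b·babab = abbbabab.
Reading y = b takes N from E back to E, so after x·y·y the machine is still in E, and z then leads to the accepting state E. Hence abbbabab ∈ L(N).

abbbabab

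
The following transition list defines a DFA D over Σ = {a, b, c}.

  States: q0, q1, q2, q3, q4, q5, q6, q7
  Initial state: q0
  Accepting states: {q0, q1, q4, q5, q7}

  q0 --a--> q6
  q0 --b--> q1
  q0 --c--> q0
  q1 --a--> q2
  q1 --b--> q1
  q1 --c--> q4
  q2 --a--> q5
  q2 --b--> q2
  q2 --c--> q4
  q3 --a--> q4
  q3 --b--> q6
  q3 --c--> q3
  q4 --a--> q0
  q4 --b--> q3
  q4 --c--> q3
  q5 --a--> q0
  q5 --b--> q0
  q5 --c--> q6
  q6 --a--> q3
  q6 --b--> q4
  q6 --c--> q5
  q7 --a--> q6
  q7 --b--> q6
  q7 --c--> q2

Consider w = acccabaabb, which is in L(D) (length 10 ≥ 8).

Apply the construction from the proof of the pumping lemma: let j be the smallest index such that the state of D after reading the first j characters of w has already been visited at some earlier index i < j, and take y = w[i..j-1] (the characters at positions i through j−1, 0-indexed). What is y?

Run of D on w = a c c c a b a a b b:
  step 0: q0  (start)
  step 1: q6  (read a: q0→q6)
  step 2: q5  (read c: q6→q5)
  step 3: q6  (read c: q5→q6)   ← first repeat (q6 seen earlier)
  step 4: q5  (read c: q6→q5)
  step 5: q0  (read a: q5→q0)
  step 6: q1  (read b: q0→q1)
  step 7: q2  (read a: q1→q2)
  step 8: q5  (read a: q2→q5)
  step 9: q0  (read b: q5→q0)
  step 10: q1  (read b: q0→q1)

So i = 1, j = 3, giving x = w[0:1] = a, y = w[1:3] = cc, z = w[3:10] = cabaabb.
Check: |xy| = 3 ≤ 8 and |y| = 2 ≥ 1. Reading y takes D from q6 back to q6, so every xyⁱz is accepted.
Since D has 8 states, any run of length ≥ 8 visits 8+1 states, so by pigeonhole some state repeats within the first 8 steps — that repeat gives the pumpable loop.

cc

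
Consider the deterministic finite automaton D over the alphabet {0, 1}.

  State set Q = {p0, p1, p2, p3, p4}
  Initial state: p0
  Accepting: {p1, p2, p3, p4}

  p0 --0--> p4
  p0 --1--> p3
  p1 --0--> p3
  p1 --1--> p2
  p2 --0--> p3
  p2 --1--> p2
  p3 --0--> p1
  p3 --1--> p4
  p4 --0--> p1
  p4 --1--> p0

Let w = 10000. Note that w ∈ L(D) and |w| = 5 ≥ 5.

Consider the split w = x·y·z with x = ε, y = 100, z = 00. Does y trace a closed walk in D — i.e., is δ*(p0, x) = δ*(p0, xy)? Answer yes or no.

no

State sequence: p0 -1-> p3 -0-> p1 -0-> p3

After x (step 0): p0. After xy (step 3): p3.
They differ (p0 ≠ p3), so y is not a cycle from the state after x; this split is not the one the pumping-lemma construction produces, and pumping y need not keep the string in L(D).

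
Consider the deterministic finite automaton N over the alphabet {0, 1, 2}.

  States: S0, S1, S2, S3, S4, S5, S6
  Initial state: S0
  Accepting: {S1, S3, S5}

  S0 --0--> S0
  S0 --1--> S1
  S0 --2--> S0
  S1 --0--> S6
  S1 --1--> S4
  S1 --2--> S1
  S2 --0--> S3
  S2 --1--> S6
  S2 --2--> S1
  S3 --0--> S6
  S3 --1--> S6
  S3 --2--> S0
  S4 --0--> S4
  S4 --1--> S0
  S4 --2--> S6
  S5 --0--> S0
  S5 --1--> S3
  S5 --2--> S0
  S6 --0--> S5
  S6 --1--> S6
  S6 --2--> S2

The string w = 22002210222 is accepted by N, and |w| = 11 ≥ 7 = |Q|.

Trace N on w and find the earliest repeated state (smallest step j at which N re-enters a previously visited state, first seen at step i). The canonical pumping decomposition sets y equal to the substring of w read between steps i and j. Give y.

2

State sequence: S0 -2-> S0 -2-> S0 -0-> S0 -0-> S0 -2-> S0 -2-> S0 -1-> S1 -0-> S6 -2-> S2 -2-> S1 -2-> S1
First repeat at step 1: S0 was already visited.

So i = 0, j = 1, giving x = w[0:0] = ε, y = w[0:1] = 2, z = w[1:11] = 2002210222.
Check: |xy| = 1 ≤ 7 and |y| = 1 ≥ 1. Reading y takes N from S0 back to S0, so every xyⁱz is accepted.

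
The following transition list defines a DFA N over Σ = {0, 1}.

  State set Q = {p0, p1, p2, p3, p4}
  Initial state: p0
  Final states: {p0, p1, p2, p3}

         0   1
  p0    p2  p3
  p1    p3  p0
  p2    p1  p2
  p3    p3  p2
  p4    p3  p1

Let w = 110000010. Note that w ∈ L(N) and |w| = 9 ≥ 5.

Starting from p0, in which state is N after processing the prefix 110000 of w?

p3

State sequence: p0 -1-> p3 -1-> p2 -0-> p1 -0-> p3 -0-> p3 -0-> p3

After reading 6 characters, N is in state p3.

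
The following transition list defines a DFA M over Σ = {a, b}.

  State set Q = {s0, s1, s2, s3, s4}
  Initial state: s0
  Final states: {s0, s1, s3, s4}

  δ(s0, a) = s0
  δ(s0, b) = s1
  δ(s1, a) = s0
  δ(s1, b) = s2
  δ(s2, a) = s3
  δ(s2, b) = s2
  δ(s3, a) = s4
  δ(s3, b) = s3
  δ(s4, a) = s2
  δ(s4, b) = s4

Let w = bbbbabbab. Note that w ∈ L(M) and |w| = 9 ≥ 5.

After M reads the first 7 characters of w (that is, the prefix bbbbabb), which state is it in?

s3

State sequence: s0 -b-> s1 -b-> s2 -b-> s2 -b-> s2 -a-> s3 -b-> s3 -b-> s3

After reading 7 characters, M is in state s3.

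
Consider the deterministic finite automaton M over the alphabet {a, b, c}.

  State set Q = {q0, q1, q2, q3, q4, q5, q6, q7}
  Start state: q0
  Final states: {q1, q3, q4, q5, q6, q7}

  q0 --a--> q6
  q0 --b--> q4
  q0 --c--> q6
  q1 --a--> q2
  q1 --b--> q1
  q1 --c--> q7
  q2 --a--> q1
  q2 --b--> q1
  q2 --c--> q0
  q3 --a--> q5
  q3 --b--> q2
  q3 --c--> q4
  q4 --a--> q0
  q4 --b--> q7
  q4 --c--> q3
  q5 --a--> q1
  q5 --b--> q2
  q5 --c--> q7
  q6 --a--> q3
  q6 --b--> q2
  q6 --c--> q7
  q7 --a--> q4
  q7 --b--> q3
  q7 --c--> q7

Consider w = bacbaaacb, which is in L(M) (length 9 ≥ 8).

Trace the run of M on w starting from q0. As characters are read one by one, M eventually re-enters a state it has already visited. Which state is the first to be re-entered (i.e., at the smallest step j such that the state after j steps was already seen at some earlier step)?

State sequence: q0 -b-> q4 -a-> q0 -c-> q6 -b-> q2 -a-> q1 -a-> q2 -a-> q1 -c-> q7 -b-> q3
First repeat at step 2: q0 was already visited.

The earliest repeat is at step j = 2: M is in q0, which it already visited at step i = 0.
The DFA has 8 states, so the proof of the pumping lemma guarantees a repeated state among the first 8+1 visited; the segment between the two visits is the pumpable y.

q0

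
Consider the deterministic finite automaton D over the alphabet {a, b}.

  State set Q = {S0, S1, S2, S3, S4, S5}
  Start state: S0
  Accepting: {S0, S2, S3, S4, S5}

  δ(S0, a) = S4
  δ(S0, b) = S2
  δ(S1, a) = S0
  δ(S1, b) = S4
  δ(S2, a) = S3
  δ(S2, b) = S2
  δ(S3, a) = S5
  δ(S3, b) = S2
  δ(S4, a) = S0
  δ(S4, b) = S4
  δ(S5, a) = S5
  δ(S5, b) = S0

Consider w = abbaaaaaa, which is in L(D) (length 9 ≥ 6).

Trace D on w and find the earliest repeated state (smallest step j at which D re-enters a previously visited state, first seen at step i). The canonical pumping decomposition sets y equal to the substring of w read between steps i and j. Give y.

Run of D on w = a b b a a a a a a:
  step 0: S0  (start)
  step 1: S4  (read a: S0→S4)
  step 2: S4  (read b: S4→S4)   ← first repeat (S4 seen earlier)
  step 3: S4  (read b: S4→S4)
  step 4: S0  (read a: S4→S0)
  step 5: S4  (read a: S0→S4)
  step 6: S0  (read a: S4→S0)
  step 7: S4  (read a: S0→S4)
  step 8: S0  (read a: S4→S0)
  step 9: S4  (read a: S0→S4)

So i = 1, j = 2, giving x = w[0:1] = a, y = w[1:2] = b, z = w[2:9] = baaaaaa.
Check: |xy| = 2 ≤ 6 and |y| = 1 ≥ 1. Reading y takes D from S4 back to S4, so every xyⁱz is accepted.

b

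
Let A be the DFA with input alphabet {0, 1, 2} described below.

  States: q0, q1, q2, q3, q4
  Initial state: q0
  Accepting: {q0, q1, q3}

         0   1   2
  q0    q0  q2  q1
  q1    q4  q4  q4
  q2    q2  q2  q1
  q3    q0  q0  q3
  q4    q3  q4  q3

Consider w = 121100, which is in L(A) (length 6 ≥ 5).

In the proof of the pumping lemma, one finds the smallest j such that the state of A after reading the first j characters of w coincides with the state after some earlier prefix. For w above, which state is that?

Run of A on w = 1 2 1 1 0 0:
  step 0: q0  (start)
  step 1: q2  (read 1: q0→q2)
  step 2: q1  (read 2: q2→q1)
  step 3: q4  (read 1: q1→q4)
  step 4: q4  (read 1: q4→q4)   ← first repeat (q4 seen earlier)
  step 5: q3  (read 0: q4→q3)
  step 6: q0  (read 0: q3→q0)

The earliest repeat is at step j = 4: A is in q4, which it already visited at step i = 3.
The DFA has 5 states, so the proof of the pumping lemma guarantees a repeated state among the first 5+1 visited; the segment between the two visits is the pumpable y.

q4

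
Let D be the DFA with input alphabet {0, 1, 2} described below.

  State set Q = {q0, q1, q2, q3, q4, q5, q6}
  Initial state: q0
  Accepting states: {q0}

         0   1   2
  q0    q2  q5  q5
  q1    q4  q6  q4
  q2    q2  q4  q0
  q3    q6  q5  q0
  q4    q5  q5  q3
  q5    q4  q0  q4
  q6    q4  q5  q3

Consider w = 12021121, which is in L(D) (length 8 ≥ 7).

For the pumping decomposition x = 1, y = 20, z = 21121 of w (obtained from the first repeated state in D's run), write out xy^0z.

121121

xy⁰z = xz = 1·21121 = 121121.
Reading y = 20 takes D from q5 back to q5, so after x the machine is still in q5, and z then leads to the accepting state q0. Hence 121121 ∈ L(D).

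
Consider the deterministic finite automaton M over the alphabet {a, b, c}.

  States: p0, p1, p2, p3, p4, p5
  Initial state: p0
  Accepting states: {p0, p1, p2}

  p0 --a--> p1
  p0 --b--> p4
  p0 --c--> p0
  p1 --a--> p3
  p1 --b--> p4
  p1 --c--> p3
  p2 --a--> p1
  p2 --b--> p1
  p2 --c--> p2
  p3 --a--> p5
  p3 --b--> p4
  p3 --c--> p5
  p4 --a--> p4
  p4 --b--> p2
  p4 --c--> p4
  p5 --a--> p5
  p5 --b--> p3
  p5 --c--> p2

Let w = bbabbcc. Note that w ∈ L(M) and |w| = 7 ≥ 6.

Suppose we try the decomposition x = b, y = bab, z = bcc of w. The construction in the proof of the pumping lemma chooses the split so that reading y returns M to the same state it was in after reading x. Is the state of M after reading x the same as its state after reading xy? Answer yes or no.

yes

State sequence: p0 -b-> p4 -b-> p2 -a-> p1 -b-> p4

After x (step 1): p4. After xy (step 4): p4.
They match, so y = bab drives M around a cycle from p4 back to itself; pumping y any number of times keeps M in p4 before reading z, and xyⁱz ∈ L(M) for every i ≥ 0.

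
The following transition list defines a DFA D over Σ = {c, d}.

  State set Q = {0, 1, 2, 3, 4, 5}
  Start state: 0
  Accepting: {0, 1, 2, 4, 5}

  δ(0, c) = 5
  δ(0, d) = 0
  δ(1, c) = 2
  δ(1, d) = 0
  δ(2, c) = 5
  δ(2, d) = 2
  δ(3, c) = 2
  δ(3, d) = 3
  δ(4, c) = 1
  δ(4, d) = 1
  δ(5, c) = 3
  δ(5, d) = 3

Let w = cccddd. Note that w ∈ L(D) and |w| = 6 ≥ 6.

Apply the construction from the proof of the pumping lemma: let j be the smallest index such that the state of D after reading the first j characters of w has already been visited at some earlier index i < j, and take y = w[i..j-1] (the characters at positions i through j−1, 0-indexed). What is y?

d

State sequence: 0 -c-> 5 -c-> 3 -c-> 2 -d-> 2 -d-> 2 -d-> 2
First repeat at step 4: 2 was already visited.

So i = 3, j = 4, giving x = w[0:3] = ccc, y = w[3:4] = d, z = w[4:6] = dd.
Check: |xy| = 4 ≤ 6 and |y| = 1 ≥ 1. Reading y takes D from 2 back to 2, so every xyⁱz is accepted.
With |Q| = 6, pigeonhole forces a state repeat no later than step 6; the substring read between the first and second visits to that state can be pumped.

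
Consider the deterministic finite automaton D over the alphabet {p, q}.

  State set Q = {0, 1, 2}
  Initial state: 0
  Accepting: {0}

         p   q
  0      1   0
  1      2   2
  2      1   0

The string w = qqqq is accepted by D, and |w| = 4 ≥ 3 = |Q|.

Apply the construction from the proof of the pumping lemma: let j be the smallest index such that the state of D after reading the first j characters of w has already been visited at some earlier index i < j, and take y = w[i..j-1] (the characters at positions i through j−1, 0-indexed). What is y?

State sequence: 0 -q-> 0 -q-> 0 -q-> 0 -q-> 0
First repeat at step 1: 0 was already visited.

So i = 0, j = 1, giving x = w[0:0] = ε, y = w[0:1] = q, z = w[1:4] = qqq.
Check: |xy| = 1 ≤ 3 and |y| = 1 ≥ 1. Reading y takes D from 0 back to 0, so every xyⁱz is accepted.

q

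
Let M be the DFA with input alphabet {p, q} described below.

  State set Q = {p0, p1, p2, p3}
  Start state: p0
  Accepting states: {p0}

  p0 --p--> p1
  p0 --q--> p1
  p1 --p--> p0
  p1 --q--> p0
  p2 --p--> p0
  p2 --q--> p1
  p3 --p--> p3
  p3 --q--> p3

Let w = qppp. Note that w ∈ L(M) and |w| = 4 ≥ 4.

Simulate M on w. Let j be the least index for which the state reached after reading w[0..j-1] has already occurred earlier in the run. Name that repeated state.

State sequence: p0 -q-> p1 -p-> p0 -p-> p1 -p-> p0
First repeat at step 2: p0 was already visited.

The earliest repeat is at step j = 2: M is in p0, which it already visited at step i = 0.

p0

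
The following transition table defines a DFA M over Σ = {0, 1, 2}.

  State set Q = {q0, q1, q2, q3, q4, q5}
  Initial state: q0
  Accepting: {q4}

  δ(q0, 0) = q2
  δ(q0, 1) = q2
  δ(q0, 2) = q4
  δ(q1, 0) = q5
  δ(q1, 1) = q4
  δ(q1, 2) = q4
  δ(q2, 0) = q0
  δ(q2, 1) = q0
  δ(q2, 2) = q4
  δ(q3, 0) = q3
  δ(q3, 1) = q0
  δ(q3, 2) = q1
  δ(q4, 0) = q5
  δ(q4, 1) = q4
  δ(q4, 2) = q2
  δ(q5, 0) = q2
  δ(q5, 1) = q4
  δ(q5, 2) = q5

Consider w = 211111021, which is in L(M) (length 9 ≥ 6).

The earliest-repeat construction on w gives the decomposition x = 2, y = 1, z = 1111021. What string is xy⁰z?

xy⁰z = xz = 2·1111021 = 21111021.
Reading y = 1 takes M from q4 back to q4, so after x the machine is still in q4, and z then leads to the accepting state q4. Hence 21111021 ∈ L(M).

21111021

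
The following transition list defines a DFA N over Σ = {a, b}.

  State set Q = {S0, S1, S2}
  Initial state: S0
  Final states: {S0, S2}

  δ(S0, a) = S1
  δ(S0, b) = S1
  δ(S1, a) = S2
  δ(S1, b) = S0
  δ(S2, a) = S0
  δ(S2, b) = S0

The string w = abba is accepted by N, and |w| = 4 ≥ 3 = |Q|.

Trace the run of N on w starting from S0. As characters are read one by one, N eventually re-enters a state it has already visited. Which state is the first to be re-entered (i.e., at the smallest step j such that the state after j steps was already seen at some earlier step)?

S0

State sequence: S0 -a-> S1 -b-> S0 -b-> S1 -a-> S2
First repeat at step 2: S0 was already visited.

The earliest repeat is at step j = 2: N is in S0, which it already visited at step i = 0.
The DFA has 3 states, so the proof of the pumping lemma guarantees a repeated state among the first 3+1 visited; the segment between the two visits is the pumpable y.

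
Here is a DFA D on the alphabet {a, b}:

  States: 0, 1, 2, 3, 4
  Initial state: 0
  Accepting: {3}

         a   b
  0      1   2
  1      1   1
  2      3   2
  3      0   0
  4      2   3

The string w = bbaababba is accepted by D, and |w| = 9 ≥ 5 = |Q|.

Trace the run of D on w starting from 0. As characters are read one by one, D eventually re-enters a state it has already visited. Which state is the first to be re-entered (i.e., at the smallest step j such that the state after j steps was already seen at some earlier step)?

2

Run of D on w = b b a a b a b b a:
  step 0: 0  (start)
  step 1: 2  (read b: 0→2)
  step 2: 2  (read b: 2→2)   ← first repeat (2 seen earlier)
  step 3: 3  (read a: 2→3)
  step 4: 0  (read a: 3→0)
  step 5: 2  (read b: 0→2)
  step 6: 3  (read a: 2→3)
  step 7: 0  (read b: 3→0)
  step 8: 2  (read b: 0→2)
  step 9: 3  (read a: 2→3)

The earliest repeat is at step j = 2: D is in 2, which it already visited at step i = 1.
Pumping length from the standard proof: p = 5 (the number of states). The repeated state found above gives |xy| = j ≤ 5 and |y| = j − i ≥ 1.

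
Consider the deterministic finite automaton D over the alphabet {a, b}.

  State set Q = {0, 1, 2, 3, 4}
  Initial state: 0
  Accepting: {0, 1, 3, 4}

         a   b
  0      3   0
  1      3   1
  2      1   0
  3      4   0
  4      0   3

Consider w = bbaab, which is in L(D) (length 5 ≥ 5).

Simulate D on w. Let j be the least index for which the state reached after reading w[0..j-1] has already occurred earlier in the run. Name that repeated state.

Run of D on w = b b a a b:
  step 0: 0  (start)
  step 1: 0  (read b: 0→0)   ← first repeat (0 seen earlier)
  step 2: 0  (read b: 0→0)
  step 3: 3  (read a: 0→3)
  step 4: 4  (read a: 3→4)
  step 5: 3  (read b: 4→3)

The earliest repeat is at step j = 1: D is in 0, which it already visited at step i = 0.

0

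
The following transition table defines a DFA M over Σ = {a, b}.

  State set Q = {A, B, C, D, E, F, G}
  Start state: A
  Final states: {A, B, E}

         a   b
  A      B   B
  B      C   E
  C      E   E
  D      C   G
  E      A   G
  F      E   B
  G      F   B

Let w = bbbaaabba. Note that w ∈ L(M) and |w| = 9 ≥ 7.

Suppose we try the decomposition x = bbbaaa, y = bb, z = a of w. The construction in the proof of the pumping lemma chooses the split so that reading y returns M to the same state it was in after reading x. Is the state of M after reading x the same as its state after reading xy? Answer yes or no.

no

State sequence: A -b-> B -b-> E -b-> G -a-> F -a-> E -a-> A -b-> B -b-> E

After x (step 6): A. After xy (step 8): E.
They differ (A ≠ E), so y is not a cycle from the state after x; this split is not the one the pumping-lemma construction produces, and pumping y need not keep the string in L(M).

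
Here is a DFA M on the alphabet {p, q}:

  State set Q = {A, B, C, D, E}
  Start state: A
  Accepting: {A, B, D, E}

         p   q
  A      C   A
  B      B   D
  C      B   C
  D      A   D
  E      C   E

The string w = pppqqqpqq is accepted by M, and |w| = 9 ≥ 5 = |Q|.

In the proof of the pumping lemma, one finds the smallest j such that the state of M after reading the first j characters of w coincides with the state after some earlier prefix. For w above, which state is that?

State sequence: A -p-> C -p-> B -p-> B -q-> D -q-> D -q-> D -p-> A -q-> A -q-> A
First repeat at step 3: B was already visited.

The earliest repeat is at step j = 3: M is in B, which it already visited at step i = 2.
With |Q| = 5, pigeonhole forces a state repeat no later than step 5; the substring read between the first and second visits to that state can be pumped.

B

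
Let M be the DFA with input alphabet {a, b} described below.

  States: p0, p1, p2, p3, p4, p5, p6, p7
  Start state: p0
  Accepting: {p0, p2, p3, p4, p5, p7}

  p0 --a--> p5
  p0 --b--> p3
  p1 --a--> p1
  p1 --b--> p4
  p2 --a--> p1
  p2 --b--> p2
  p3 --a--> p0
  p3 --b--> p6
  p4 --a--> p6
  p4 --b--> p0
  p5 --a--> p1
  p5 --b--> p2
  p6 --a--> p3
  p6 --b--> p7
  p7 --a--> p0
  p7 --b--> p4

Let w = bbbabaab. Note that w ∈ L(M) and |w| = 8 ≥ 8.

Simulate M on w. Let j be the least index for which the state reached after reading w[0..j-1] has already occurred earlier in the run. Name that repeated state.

p0

Run of M on w = b b b a b a a b:
  step 0: p0  (start)
  step 1: p3  (read b: p0→p3)
  step 2: p6  (read b: p3→p6)
  step 3: p7  (read b: p6→p7)
  step 4: p0  (read a: p7→p0)   ← first repeat (p0 seen earlier)
  step 5: p3  (read b: p0→p3)
  step 6: p0  (read a: p3→p0)
  step 7: p5  (read a: p0→p5)
  step 8: p2  (read b: p5→p2)

The earliest repeat is at step j = 4: M is in p0, which it already visited at step i = 0.
The DFA has 8 states, so the proof of the pumping lemma guarantees a repeated state among the first 8+1 visited; the segment between the two visits is the pumpable y.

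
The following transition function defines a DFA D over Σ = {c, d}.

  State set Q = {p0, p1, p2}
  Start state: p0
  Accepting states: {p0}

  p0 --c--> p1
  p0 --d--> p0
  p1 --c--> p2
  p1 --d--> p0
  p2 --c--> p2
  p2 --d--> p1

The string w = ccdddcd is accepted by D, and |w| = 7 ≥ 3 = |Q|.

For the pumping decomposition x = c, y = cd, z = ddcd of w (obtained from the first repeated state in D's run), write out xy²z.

xy^2z = c·cd·cd·ddcd = ccdcdddcd.
Reading y = cd takes D from p1 back to p1, so after x·y·y the machine is still in p1, and z then leads to the accepting state p0. Hence ccdcdddcd ∈ L(D).

ccdcdddcd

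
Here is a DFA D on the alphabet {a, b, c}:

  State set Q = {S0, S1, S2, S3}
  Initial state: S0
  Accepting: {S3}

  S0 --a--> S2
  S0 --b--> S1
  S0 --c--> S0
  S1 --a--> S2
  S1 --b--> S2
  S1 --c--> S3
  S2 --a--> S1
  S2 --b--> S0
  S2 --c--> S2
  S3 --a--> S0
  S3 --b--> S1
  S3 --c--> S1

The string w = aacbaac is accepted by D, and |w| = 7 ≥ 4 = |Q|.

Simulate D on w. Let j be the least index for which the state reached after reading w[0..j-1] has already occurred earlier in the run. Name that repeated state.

State sequence: S0 -a-> S2 -a-> S1 -c-> S3 -b-> S1 -a-> S2 -a-> S1 -c-> S3
First repeat at step 4: S1 was already visited.

The earliest repeat is at step j = 4: D is in S1, which it already visited at step i = 2.
The DFA has 4 states, so the proof of the pumping lemma guarantees a repeated state among the first 4+1 visited; the segment between the two visits is the pumpable y.

S1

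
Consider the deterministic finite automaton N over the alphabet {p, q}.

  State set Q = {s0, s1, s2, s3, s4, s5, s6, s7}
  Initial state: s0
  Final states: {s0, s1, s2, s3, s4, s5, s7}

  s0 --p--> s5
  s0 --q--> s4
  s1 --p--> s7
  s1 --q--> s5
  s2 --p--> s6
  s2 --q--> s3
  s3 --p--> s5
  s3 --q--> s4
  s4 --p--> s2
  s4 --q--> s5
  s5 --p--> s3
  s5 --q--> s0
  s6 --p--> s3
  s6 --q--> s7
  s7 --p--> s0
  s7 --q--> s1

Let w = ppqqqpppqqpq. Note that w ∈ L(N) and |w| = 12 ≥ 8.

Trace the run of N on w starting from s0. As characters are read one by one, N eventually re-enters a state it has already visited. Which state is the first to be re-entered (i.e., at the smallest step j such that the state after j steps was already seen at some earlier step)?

State sequence: s0 -p-> s5 -p-> s3 -q-> s4 -q-> s5 -q-> s0 -p-> s5 -p-> s3 -p-> s5 -q-> s0 -q-> s4 -p-> s2 -q-> s3
First repeat at step 4: s5 was already visited.

The earliest repeat is at step j = 4: N is in s5, which it already visited at step i = 1.
Pumping length from the standard proof: p = 8 (the number of states). The repeated state found above gives |xy| = j ≤ 8 and |y| = j − i ≥ 1.

s5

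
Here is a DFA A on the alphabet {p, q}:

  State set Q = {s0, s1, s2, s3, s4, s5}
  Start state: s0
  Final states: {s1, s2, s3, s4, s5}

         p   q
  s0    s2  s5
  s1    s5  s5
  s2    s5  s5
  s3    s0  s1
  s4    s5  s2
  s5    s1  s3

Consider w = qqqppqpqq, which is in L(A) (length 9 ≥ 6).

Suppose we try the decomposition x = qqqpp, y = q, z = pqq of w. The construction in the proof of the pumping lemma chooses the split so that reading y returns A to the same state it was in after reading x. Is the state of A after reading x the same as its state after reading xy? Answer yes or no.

no

Run of A on the first 6 characters of w = q q q p p q:
  step 0: s0  (start)
  step 1: s5  (read q: s0→s5)
  step 2: s3  (read q: s5→s3)
  step 3: s1  (read q: s3→s1)
  step 4: s5  (read p: s1→s5)
  step 5: s1  (read p: s5→s1)
  step 6: s5  (read q: s1→s5)

After x (step 5): s1. After xy (step 6): s5.
They differ (s1 ≠ s5), so y is not a cycle from the state after x; this split is not the one the pumping-lemma construction produces, and pumping y need not keep the string in L(A).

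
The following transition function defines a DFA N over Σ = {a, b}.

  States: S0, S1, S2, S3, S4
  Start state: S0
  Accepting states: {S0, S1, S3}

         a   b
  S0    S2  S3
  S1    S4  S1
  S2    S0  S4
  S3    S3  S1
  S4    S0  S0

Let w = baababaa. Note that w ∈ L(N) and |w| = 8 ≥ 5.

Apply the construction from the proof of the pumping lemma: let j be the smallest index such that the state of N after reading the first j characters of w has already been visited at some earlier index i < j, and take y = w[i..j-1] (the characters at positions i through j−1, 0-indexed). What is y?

Run of N on w = b a a b a b a a:
  step 0: S0  (start)
  step 1: S3  (read b: S0→S3)
  step 2: S3  (read a: S3→S3)   ← first repeat (S3 seen earlier)
  step 3: S3  (read a: S3→S3)
  step 4: S1  (read b: S3→S1)
  step 5: S4  (read a: S1→S4)
  step 6: S0  (read b: S4→S0)
  step 7: S2  (read a: S0→S2)
  step 8: S0  (read a: S2→S0)

So i = 1, j = 2, giving x = w[0:1] = b, y = w[1:2] = a, z = w[2:8] = ababaa.
Check: |xy| = 2 ≤ 5 and |y| = 1 ≥ 1. Reading y takes N from S3 back to S3, so every xyⁱz is accepted.

a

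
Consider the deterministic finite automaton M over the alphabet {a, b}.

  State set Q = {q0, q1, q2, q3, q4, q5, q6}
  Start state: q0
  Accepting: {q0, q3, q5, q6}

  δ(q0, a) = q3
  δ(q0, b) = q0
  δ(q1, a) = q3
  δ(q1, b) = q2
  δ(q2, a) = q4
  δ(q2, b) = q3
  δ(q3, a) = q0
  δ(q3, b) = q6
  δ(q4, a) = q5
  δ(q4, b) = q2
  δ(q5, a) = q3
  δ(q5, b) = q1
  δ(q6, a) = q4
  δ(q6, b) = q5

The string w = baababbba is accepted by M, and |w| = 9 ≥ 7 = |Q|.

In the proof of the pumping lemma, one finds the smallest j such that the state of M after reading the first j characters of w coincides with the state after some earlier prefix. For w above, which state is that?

State sequence: q0 -b-> q0 -a-> q3 -a-> q0 -b-> q0 -a-> q3 -b-> q6 -b-> q5 -b-> q1 -a-> q3
First repeat at step 1: q0 was already visited.

The earliest repeat is at step j = 1: M is in q0, which it already visited at step i = 0.
The DFA has 7 states, so the proof of the pumping lemma guarantees a repeated state among the first 7+1 visited; the segment between the two visits is the pumpable y.

q0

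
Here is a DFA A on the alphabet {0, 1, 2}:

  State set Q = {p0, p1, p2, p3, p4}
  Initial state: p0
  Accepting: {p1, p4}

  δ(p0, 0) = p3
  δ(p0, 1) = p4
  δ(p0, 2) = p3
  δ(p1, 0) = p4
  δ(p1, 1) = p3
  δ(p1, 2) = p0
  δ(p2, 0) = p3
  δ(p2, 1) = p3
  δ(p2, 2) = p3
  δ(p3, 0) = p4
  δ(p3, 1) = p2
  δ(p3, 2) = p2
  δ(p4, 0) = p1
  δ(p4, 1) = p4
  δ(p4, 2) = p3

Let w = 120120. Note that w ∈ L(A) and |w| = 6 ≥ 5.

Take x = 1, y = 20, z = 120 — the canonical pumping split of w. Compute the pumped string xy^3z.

xy^3z = 1·20·20·20·120 = 1202020120.
Reading y = 20 takes A from p4 back to p4, so after x·y·y·y the machine is still in p4, and z then leads to the accepting state p4. Hence 1202020120 ∈ L(A).

1202020120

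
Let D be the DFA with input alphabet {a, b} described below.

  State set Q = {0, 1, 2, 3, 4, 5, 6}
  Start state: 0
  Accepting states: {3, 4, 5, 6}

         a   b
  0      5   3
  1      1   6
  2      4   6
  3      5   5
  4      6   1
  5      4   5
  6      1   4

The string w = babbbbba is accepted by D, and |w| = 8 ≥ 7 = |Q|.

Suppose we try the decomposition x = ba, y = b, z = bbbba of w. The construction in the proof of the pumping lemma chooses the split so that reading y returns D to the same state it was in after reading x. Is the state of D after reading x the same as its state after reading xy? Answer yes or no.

State sequence: 0 -b-> 3 -a-> 5 -b-> 5

After x (step 2): 5. After xy (step 3): 5.
They match, so y = b drives D around a cycle from 5 back to itself; pumping y any number of times keeps D in 5 before reading z, and xyⁱz ∈ L(D) for every i ≥ 0.

yes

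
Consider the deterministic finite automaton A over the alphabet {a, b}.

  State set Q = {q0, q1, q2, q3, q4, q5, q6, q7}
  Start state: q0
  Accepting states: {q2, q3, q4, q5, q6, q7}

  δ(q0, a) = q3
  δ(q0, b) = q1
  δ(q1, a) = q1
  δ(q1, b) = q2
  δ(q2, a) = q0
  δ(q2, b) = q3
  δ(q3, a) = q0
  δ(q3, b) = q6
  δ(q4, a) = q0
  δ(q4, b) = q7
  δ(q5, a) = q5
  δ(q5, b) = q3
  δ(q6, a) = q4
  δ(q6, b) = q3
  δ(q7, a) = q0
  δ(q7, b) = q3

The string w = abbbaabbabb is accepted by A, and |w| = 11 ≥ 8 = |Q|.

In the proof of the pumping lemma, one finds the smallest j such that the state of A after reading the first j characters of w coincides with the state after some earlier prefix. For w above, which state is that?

q3

Run of A on w = a b b b a a b b a b b:
  step 0: q0  (start)
  step 1: q3  (read a: q0→q3)
  step 2: q6  (read b: q3→q6)
  step 3: q3  (read b: q6→q3)   ← first repeat (q3 seen earlier)
  step 4: q6  (read b: q3→q6)
  step 5: q4  (read a: q6→q4)
  step 6: q0  (read a: q4→q0)
  step 7: q1  (read b: q0→q1)
  step 8: q2  (read b: q1→q2)
  step 9: q0  (read a: q2→q0)
  step 10: q1  (read b: q0→q1)
  step 11: q2  (read b: q1→q2)

The earliest repeat is at step j = 3: A is in q3, which it already visited at step i = 1.
With |Q| = 8, pigeonhole forces a state repeat no later than step 8; the substring read between the first and second visits to that state can be pumped.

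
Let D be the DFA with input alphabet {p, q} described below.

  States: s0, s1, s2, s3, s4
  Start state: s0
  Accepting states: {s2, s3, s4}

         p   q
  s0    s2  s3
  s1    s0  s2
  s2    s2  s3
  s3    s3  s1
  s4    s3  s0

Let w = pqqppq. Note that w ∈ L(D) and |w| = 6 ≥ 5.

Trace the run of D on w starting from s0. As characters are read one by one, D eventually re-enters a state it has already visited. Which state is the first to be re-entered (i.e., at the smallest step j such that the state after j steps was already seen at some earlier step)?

s0

State sequence: s0 -p-> s2 -q-> s3 -q-> s1 -p-> s0 -p-> s2 -q-> s3
First repeat at step 4: s0 was already visited.

The earliest repeat is at step j = 4: D is in s0, which it already visited at step i = 0.
The DFA has 5 states, so the proof of the pumping lemma guarantees a repeated state among the first 5+1 visited; the segment between the two visits is the pumpable y.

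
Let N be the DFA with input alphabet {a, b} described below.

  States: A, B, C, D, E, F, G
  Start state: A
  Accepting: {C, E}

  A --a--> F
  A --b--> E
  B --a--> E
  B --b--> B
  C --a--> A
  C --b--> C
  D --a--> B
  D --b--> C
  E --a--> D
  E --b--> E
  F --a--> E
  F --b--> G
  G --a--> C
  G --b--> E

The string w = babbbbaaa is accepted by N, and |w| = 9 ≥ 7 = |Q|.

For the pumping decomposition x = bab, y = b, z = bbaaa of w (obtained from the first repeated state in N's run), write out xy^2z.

xy^2z = bab·b·b·bbaaa = babbbbbaaa.
Reading y = b takes N from C back to C, so after x·y·y the machine is still in C, and z then leads to the accepting state E. Hence babbbbbaaa ∈ L(N).

babbbbbaaa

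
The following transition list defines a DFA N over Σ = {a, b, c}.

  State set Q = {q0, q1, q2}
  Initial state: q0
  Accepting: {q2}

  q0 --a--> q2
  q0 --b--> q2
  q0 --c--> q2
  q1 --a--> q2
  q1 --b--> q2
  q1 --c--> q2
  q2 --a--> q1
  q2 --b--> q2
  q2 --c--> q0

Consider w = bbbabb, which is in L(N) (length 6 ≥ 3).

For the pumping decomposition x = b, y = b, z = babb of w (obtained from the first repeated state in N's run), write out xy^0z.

bbabb

xy⁰z = xz = b·babb = bbabb.
Reading y = b takes N from q2 back to q2, so after x the machine is still in q2, and z then leads to the accepting state q2. Hence bbabb ∈ L(N).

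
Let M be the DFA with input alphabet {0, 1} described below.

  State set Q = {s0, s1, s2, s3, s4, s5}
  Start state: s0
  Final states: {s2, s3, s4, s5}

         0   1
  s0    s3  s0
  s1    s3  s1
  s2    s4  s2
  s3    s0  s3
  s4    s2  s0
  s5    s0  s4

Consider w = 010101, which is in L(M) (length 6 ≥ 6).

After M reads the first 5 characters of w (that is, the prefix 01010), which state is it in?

s3

Run of M on the first 5 characters of w = 0 1 0 1 0:
  step 0: s0  (start)
  step 1: s3  (read 0: s0→s3)
  step 2: s3  (read 1: s3→s3)
  step 3: s0  (read 0: s3→s0)
  step 4: s0  (read 1: s0→s0)
  step 5: s3  (read 0: s0→s3)

After reading 5 characters, M is in state s3.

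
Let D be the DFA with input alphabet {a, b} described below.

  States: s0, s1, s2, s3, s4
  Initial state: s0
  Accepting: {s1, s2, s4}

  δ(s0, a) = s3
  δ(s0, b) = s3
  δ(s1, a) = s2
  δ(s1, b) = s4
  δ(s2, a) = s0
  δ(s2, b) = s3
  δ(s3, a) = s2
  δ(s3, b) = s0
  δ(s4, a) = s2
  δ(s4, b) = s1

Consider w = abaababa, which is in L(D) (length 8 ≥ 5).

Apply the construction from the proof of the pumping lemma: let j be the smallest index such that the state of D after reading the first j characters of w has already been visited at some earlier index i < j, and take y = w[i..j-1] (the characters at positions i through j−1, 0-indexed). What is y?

ab

Run of D on w = a b a a b a b a:
  step 0: s0  (start)
  step 1: s3  (read a: s0→s3)
  step 2: s0  (read b: s3→s0)   ← first repeat (s0 seen earlier)
  step 3: s3  (read a: s0→s3)
  step 4: s2  (read a: s3→s2)
  step 5: s3  (read b: s2→s3)
  step 6: s2  (read a: s3→s2)
  step 7: s3  (read b: s2→s3)
  step 8: s2  (read a: s3→s2)

So i = 0, j = 2, giving x = w[0:0] = ε, y = w[0:2] = ab, z = w[2:8] = aababa.
Check: |xy| = 2 ≤ 5 and |y| = 2 ≥ 1. Reading y takes D from s0 back to s0, so every xyⁱz is accepted.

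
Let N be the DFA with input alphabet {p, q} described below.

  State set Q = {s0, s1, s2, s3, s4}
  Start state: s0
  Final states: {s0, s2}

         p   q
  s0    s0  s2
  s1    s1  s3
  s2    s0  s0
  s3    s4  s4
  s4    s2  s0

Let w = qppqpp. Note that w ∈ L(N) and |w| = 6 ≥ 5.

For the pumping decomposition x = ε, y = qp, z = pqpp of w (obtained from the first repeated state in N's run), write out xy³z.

qpqpqppqpp

xy^3z = ε·qp·qp·qp·pqpp = qpqpqppqpp.
Reading y = qp takes N from s0 back to s0, so after x·y·y·y the machine is still in s0, and z then leads to the accepting state s0. Hence qpqpqppqpp ∈ L(N).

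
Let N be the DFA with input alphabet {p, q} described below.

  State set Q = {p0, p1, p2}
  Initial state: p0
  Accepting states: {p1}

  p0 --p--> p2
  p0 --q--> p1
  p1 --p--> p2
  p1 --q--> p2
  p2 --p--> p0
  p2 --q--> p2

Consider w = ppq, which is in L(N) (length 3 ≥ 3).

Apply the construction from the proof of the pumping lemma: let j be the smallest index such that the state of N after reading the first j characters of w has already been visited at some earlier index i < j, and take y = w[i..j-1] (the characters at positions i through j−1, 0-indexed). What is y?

State sequence: p0 -p-> p2 -p-> p0 -q-> p1
First repeat at step 2: p0 was already visited.

So i = 0, j = 2, giving x = w[0:0] = ε, y = w[0:2] = pp, z = w[2:3] = q.
Check: |xy| = 2 ≤ 3 and |y| = 2 ≥ 1. Reading y takes N from p0 back to p0, so every xyⁱz is accepted.

pp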